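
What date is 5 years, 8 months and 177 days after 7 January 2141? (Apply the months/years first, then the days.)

March 3, 2147

Advancing 5 years, 8 months and 177 days from January 7, 2141: first the month/year part, then the days.
+5 years → 2146; month 1 + 8 = 9 → September 2146.
Day 7 is valid in September, giving September 7, 2146.
Now add 177 days from September 7, 2146.
September has 30 days, so 30 − 7 = 23 days remain after September 7, 2146; 177 − 23 = 154 left.
October 2146 has 31 days: 154 − 31 = 123 left.
November 2146 has 30 days: 123 − 30 = 93 left.
December 2146 has 31 days: 93 − 31 = 62 left.
January 2147 has 31 days: 62 − 31 = 31 left.
February 2147 has 28 days (2147 is not a leap year): 31 − 28 = 3 left.
3 days into March 2147 → March 3, 2147.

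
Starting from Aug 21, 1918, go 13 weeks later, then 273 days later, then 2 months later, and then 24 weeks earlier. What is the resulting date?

May 5, 1919

Adding 13 weeks (= 91 days) from August 21, 1918:
August has 31 days, so 31 − 21 = 10 days remain after August 21, 1918; 91 − 10 = 81 left.
September 1918 has 30 days: 81 − 30 = 51 left.
October 1918 has 31 days: 51 − 31 = 20 left.
20 days into November 1918 → November 20, 1918.
Counting forward 273 days from November 20, 1918:
November has 30 days, so 30 − 20 = 10 days remain after November 20, 1918; 273 − 10 = 263 left.
December 1918 has 31 days: 263 − 31 = 232 left.
January 1919 has 31 days: 232 − 31 = 201 left.
February 1919 has 28 days (1919 is not a leap year): 201 − 28 = 173 left.
March 1919 has 31 days: 173 − 31 = 142 left.
April 1919 has 30 days: 142 − 30 = 112 left.
May 1919 has 31 days: 112 − 31 = 81 left.
June 1919 has 30 days: 81 − 30 = 51 left.
July 1919 has 31 days: 51 − 31 = 20 left.
20 days into August 1919 → August 20, 1919.
Advancing 2 months from August 20, 1919:
month 8 + 2 = 10 → October 1919.
Day 20 is valid in October, giving October 20, 1919.
Subtracting 24 weeks (= 168 days) from October 20, 1919:
Going back 20 days from October 20, 1919 reaches the end of the previous month; 168 − 20 = 148 left.
September 1919 has 30 days: 148 − 30 = 118 left.
August 1919 has 31 days: 118 − 31 = 87 left.
July 1919 has 31 days: 87 − 31 = 56 left.
June 1919 has 30 days: 56 − 30 = 26 left.
May 1919 has 31 days; 31 − 26 = 5 → May 5, 1919.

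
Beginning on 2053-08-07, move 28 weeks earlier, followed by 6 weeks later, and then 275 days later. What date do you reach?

Subtracting 28 weeks (= 196 days) from August 7, 2053:
Going back 7 days from August 7, 2053 reaches the end of the previous month; 196 − 7 = 189 left.
July 2053 has 31 days: 189 − 31 = 158 left.
June 2053 has 30 days: 158 − 30 = 128 left.
May 2053 has 31 days: 128 − 31 = 97 left.
April 2053 has 30 days: 97 − 30 = 67 left.
March 2053 has 31 days: 67 − 31 = 36 left.
February 2053 has 28 days (2053 is not a leap year): 36 − 28 = 8 left.
January 2053 has 31 days; 31 − 8 = 23 → January 23, 2053.
Counting forward 6 weeks (= 42 days) from January 23, 2053:
January has 31 days, so 31 − 23 = 8 days remain after January 23, 2053; 42 − 8 = 34 left.
February 2053 has 28 days (2053 is not a leap year): 34 − 28 = 6 left.
6 days into March 2053 → March 6, 2053.
Advancing 275 days from March 6, 2053:
March has 31 days, so 31 − 6 = 25 days remain after March 6, 2053; 275 − 25 = 250 left.
April 2053 has 30 days: 250 − 30 = 220 left.
May 2053 has 31 days: 220 − 31 = 189 left.
June 2053 has 30 days: 189 − 30 = 159 left.
July 2053 has 31 days: 159 − 31 = 128 left.
August 2053 has 31 days: 128 − 31 = 97 left.
September 2053 has 30 days: 97 − 30 = 67 left.
October 2053 has 31 days: 67 − 31 = 36 left.
November 2053 has 30 days: 36 − 30 = 6 left.
6 days into December 2053 → December 6, 2053.

December 6, 2053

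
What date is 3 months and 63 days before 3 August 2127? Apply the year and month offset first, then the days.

March 1, 2127

Subtracting 3 months and 63 days from August 3, 2127: first the month/year part, then the days.
month 8 − 3 = 5 → May 2127.
Day 3 is valid in May, giving May 3, 2127.
Now subtract 63 days from May 3, 2127.
Going back 3 days from May 3, 2127 reaches the end of the previous month; 63 − 3 = 60 left.
April 2127 has 30 days: 60 − 30 = 30 left.
March 2127 has 31 days; 31 − 30 = 1 → March 1, 2127.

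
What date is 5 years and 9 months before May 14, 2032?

August 14, 2026

Counting back 5 years and 9 months from May 14, 2032.
-5 years → 2027; month 5 − 9 = -4, which is month 8 of year 2026 → August 2026.
Day 14 is valid in August, giving August 14, 2026.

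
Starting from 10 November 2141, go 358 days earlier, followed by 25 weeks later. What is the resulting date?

Subtracting 358 days from November 10, 2141:
Going back 10 days from November 10, 2141 reaches the end of the previous month; 358 − 10 = 348 left.
October 2141 has 31 days: 348 − 31 = 317 left.
September 2141 has 30 days: 317 − 30 = 287 left.
August 2141 has 31 days: 287 − 31 = 256 left.
July 2141 has 31 days: 256 − 31 = 225 left.
June 2141 has 30 days: 225 − 30 = 195 left.
May 2141 has 31 days: 195 − 31 = 164 left.
April 2141 has 30 days: 164 − 30 = 134 left.
March 2141 has 31 days: 134 − 31 = 103 left.
February 2141 has 28 days (2141 is not a leap year): 103 − 28 = 75 left.
January 2141 has 31 days: 75 − 31 = 44 left.
December 2140 has 31 days: 44 − 31 = 13 left.
November 2140 has 30 days; 30 − 13 = 17 → November 17, 2140.
Counting forward 25 weeks (= 175 days) from November 17, 2140:
November has 30 days, so 30 − 17 = 13 days remain after November 17, 2140; 175 − 13 = 162 left.
December 2140 has 31 days: 162 − 31 = 131 left.
January 2141 has 31 days: 131 − 31 = 100 left.
February 2141 has 28 days (2141 is not a leap year): 100 − 28 = 72 left.
March 2141 has 31 days: 72 − 31 = 41 left.
April 2141 has 30 days: 41 − 30 = 11 left.
11 days into May 2141 → May 11, 2141.

May 11, 2141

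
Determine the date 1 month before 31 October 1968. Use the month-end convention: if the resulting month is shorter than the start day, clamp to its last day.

Subtracting 1 month from October 31, 1968.
month 10 − 1 = 9 → September 1968.
September 1968 has only 30 days and the start was day 31, so the date clamps to September 30, 1968.

September 30, 1968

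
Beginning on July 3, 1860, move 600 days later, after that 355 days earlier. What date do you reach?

Adding 600 days from July 3, 1860:
July has 31 days, so 31 − 3 = 28 days remain after July 3, 1860; 600 − 28 = 572 left.
August 1860 has 31 days: 572 − 31 = 541 left.
September 1860 has 30 days: 541 − 30 = 511 left.
October 1860 has 31 days: 511 − 31 = 480 left.
November 1860 has 30 days: 480 − 30 = 450 left.
December 1860 has 31 days: 450 − 31 = 419 left.
January 1861 has 31 days: 419 − 31 = 388 left.
February 1861 has 28 days (1861 is not a leap year): 388 − 28 = 360 left.
March 1861 has 31 days: 360 − 31 = 329 left.
April 1861 has 30 days: 329 − 30 = 299 left.
May 1861 has 31 days: 299 − 31 = 268 left.
June 1861 has 30 days: 268 − 30 = 238 left.
July 1861 has 31 days: 238 − 31 = 207 left.
August 1861 has 31 days: 207 − 31 = 176 left.
September 1861 has 30 days: 176 − 30 = 146 left.
October 1861 has 31 days: 146 − 31 = 115 left.
November 1861 has 30 days: 115 − 30 = 85 left.
December 1861 has 31 days: 85 − 31 = 54 left.
January 1862 has 31 days: 54 − 31 = 23 left.
23 days into February 1862 → February 23, 1862.
Going back 355 days from February 23, 1862:
Going back 23 days from February 23, 1862 reaches the end of the previous month; 355 − 23 = 332 left.
January 1862 has 31 days: 332 − 31 = 301 left.
December 1861 has 31 days: 301 − 31 = 270 left.
November 1861 has 30 days: 270 − 30 = 240 left.
October 1861 has 31 days: 240 − 31 = 209 left.
September 1861 has 30 days: 209 − 30 = 179 left.
August 1861 has 31 days: 179 − 31 = 148 left.
July 1861 has 31 days: 148 − 31 = 117 left.
June 1861 has 30 days: 117 − 30 = 87 left.
May 1861 has 31 days: 87 − 31 = 56 left.
April 1861 has 30 days: 56 − 30 = 26 left.
March 1861 has 31 days; 31 − 26 = 5 → March 5, 1861.

March 5, 1861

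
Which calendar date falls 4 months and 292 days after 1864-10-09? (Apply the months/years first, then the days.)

November 28, 1865

Adding 4 months and 292 days from October 9, 1864: first the month/year part, then the days.
month 10 + 4 = 14, which is month 2 of year 1865 → February 1865.
Day 9 is valid in February, giving February 9, 1865.
Now add 292 days from February 9, 1865.
February has 28 days, so 28 − 9 = 19 days remain after February 9, 1865; 292 − 19 = 273 left.
March 1865 has 31 days: 273 − 31 = 242 left.
April 1865 has 30 days: 242 − 30 = 212 left.
May 1865 has 31 days: 212 − 31 = 181 left.
June 1865 has 30 days: 181 − 30 = 151 left.
July 1865 has 31 days: 151 − 31 = 120 left.
August 1865 has 31 days: 120 − 31 = 89 left.
September 1865 has 30 days: 89 − 30 = 59 left.
October 1865 has 31 days: 59 − 31 = 28 left.
28 days into November 1865 → November 28, 1865.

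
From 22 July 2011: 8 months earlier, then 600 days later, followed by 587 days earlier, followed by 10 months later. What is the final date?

Counting back 8 months from July 22, 2011:
month 7 − 8 = -1, which is month 11 of year 2010 → November 2010.
Day 22 is valid in November, giving November 22, 2010.
Advancing 600 days from November 22, 2010:
November has 30 days, so 30 − 22 = 8 days remain after November 22, 2010; 600 − 8 = 592 left.
December 2010 has 31 days: 592 − 31 = 561 left.
January 2011 has 31 days: 561 − 31 = 530 left.
February 2011 has 28 days (2011 is not a leap year): 530 − 28 = 502 left.
March 2011 has 31 days: 502 − 31 = 471 left.
April 2011 has 30 days: 471 − 30 = 441 left.
May 2011 has 31 days: 441 − 31 = 410 left.
June 2011 has 30 days: 410 − 30 = 380 left.
July 2011 has 31 days: 380 − 31 = 349 left.
August 2011 has 31 days: 349 − 31 = 318 left.
September 2011 has 30 days: 318 − 30 = 288 left.
October 2011 has 31 days: 288 − 31 = 257 left.
November 2011 has 30 days: 257 − 30 = 227 left.
December 2011 has 31 days: 227 − 31 = 196 left.
January 2012 has 31 days: 196 − 31 = 165 left.
February 2012 has 29 days (2012 is a leap year): 165 − 29 = 136 left.
March 2012 has 31 days: 136 − 31 = 105 left.
April 2012 has 30 days: 105 − 30 = 75 left.
May 2012 has 31 days: 75 − 31 = 44 left.
June 2012 has 30 days: 44 − 30 = 14 left.
14 days into July 2012 → July 14, 2012.
Subtracting 587 days from July 14, 2012:
Going back 14 days from July 14, 2012 reaches the end of the previous month; 587 − 14 = 573 left.
June 2012 has 30 days: 573 − 30 = 543 left.
May 2012 has 31 days: 543 − 31 = 512 left.
April 2012 has 30 days: 512 − 30 = 482 left.
March 2012 has 31 days: 482 − 31 = 451 left.
February 2012 has 29 days (2012 is a leap year): 451 − 29 = 422 left.
January 2012 has 31 days: 422 − 31 = 391 left.
December 2011 has 31 days: 391 − 31 = 360 left.
November 2011 has 30 days: 360 − 30 = 330 left.
October 2011 has 31 days: 330 − 31 = 299 left.
September 2011 has 30 days: 299 − 30 = 269 left.
August 2011 has 31 days: 269 − 31 = 238 left.
July 2011 has 31 days: 238 − 31 = 207 left.
June 2011 has 30 days: 207 − 30 = 177 left.
May 2011 has 31 days: 177 − 31 = 146 left.
April 2011 has 30 days: 146 − 30 = 116 left.
March 2011 has 31 days: 116 − 31 = 85 left.
February 2011 has 28 days (2011 is not a leap year): 85 − 28 = 57 left.
January 2011 has 31 days: 57 − 31 = 26 left.
December 2010 has 31 days; 31 − 26 = 5 → December 5, 2010.
Adding 10 months from December 5, 2010:
month 12 + 10 = 22, which is month 10 of year 2011 → October 2011.
Day 5 is valid in October, giving October 5, 2011.

October 5, 2011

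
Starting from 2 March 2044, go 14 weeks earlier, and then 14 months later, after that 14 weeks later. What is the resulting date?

May 3, 2045

Subtracting 14 weeks (= 98 days) from March 2, 2044:
Going back 2 days from March 2, 2044 reaches the end of the previous month; 98 − 2 = 96 left.
February 2044 has 29 days (2044 is a leap year): 96 − 29 = 67 left.
January 2044 has 31 days: 67 − 31 = 36 left.
December 2043 has 31 days: 36 − 31 = 5 left.
November 2043 has 30 days; 30 − 5 = 25 → November 25, 2043.
Advancing 14 months from November 25, 2043:
month 11 + 14 = 25, which is month 1 of year 2045 → January 2045.
Day 25 is valid in January, giving January 25, 2045.
Advancing 14 weeks (= 98 days) from January 25, 2045:
January has 31 days, so 31 − 25 = 6 days remain after January 25, 2045; 98 − 6 = 92 left.
February 2045 has 28 days (2045 is not a leap year): 92 − 28 = 64 left.
March 2045 has 31 days: 64 − 31 = 33 left.
April 2045 has 30 days: 33 − 30 = 3 left.
3 days into May 2045 → May 3, 2045.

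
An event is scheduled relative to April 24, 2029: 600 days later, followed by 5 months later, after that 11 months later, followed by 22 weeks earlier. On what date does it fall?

Advancing 600 days from April 24, 2029:
April has 30 days, so 30 − 24 = 6 days remain after April 24, 2029; 600 − 6 = 594 left.
May 2029 has 31 days: 594 − 31 = 563 left.
June 2029 has 30 days: 563 − 30 = 533 left.
July 2029 has 31 days: 533 − 31 = 502 left.
August 2029 has 31 days: 502 − 31 = 471 left.
September 2029 has 30 days: 471 − 30 = 441 left.
October 2029 has 31 days: 441 − 31 = 410 left.
November 2029 has 30 days: 410 − 30 = 380 left.
December 2029 has 31 days: 380 − 31 = 349 left.
January 2030 has 31 days: 349 − 31 = 318 left.
February 2030 has 28 days (2030 is not a leap year): 318 − 28 = 290 left.
March 2030 has 31 days: 290 − 31 = 259 left.
April 2030 has 30 days: 259 − 30 = 229 left.
May 2030 has 31 days: 229 − 31 = 198 left.
June 2030 has 30 days: 198 − 30 = 168 left.
July 2030 has 31 days: 168 − 31 = 137 left.
August 2030 has 31 days: 137 − 31 = 106 left.
September 2030 has 30 days: 106 − 30 = 76 left.
October 2030 has 31 days: 76 − 31 = 45 left.
November 2030 has 30 days: 45 − 30 = 15 left.
15 days into December 2030 → December 15, 2030.
Adding 5 months from December 15, 2030:
month 12 + 5 = 17, which is month 5 of year 2031 → May 2031.
Day 15 is valid in May, giving May 15, 2031.
Advancing 11 months from May 15, 2031:
month 5 + 11 = 16, which is month 4 of year 2032 → April 2032.
Day 15 is valid in April, giving April 15, 2032.
Subtracting 22 weeks (= 154 days) from April 15, 2032:
Going back 15 days from April 15, 2032 reaches the end of the previous month; 154 − 15 = 139 left.
March 2032 has 31 days: 139 − 31 = 108 left.
February 2032 has 29 days (2032 is a leap year): 108 − 29 = 79 left.
January 2032 has 31 days: 79 − 31 = 48 left.
December 2031 has 31 days: 48 − 31 = 17 left.
November 2031 has 30 days; 30 − 17 = 13 → November 13, 2031.

November 13, 2031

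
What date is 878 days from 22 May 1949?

October 17, 1951

Counting forward 878 days from May 22, 1949.
May has 31 days, so 31 − 22 = 9 days remain after May 22, 1949; 878 − 9 = 869 left.
June 1949 has 30 days: 869 − 30 = 839 left.
July 1949 has 31 days: 839 − 31 = 808 left.
August 1949 has 31 days: 808 − 31 = 777 left.
September 1949 has 30 days: 777 − 30 = 747 left.
October 1949 has 31 days: 747 − 31 = 716 left.
November 1949 has 30 days: 716 − 30 = 686 left.
December 1949 has 31 days: 686 − 31 = 655 left.
January 1950 has 31 days: 655 − 31 = 624 left.
February 1950 has 28 days (1950 is not a leap year): 624 − 28 = 596 left.
March 1950 has 31 days: 596 − 31 = 565 left.
April 1950 has 30 days: 565 − 30 = 535 left.
May 1950 has 31 days: 535 − 31 = 504 left.
June 1950 has 30 days: 504 − 30 = 474 left.
July 1950 has 31 days: 474 − 31 = 443 left.
August 1950 has 31 days: 443 − 31 = 412 left.
September 1950 has 30 days: 412 − 30 = 382 left.
October 1950 has 31 days: 382 − 31 = 351 left.
November 1950 has 30 days: 351 − 30 = 321 left.
December 1950 has 31 days: 321 − 31 = 290 left.
January 1951 has 31 days: 290 − 31 = 259 left.
February 1951 has 28 days (1951 is not a leap year): 259 − 28 = 231 left.
March 1951 has 31 days: 231 − 31 = 200 left.
April 1951 has 30 days: 200 − 30 = 170 left.
May 1951 has 31 days: 170 − 31 = 139 left.
June 1951 has 30 days: 139 − 30 = 109 left.
July 1951 has 31 days: 109 − 31 = 78 left.
August 1951 has 31 days: 78 − 31 = 47 left.
September 1951 has 30 days: 47 − 30 = 17 left.
17 days into October 1951 → October 17, 1951.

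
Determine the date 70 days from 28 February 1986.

Counting forward 70 days from February 28, 1986.
February has 28 days, so 28 − 28 = 0 days remain after February 28, 1986; 70 − 0 = 70 left.
March 1986 has 31 days: 70 − 31 = 39 left.
April 1986 has 30 days: 39 − 30 = 9 left.
9 days into May 1986 → May 9, 1986.

May 9, 1986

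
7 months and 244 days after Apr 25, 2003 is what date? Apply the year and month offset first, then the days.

July 26, 2004

Advancing 7 months and 244 days from April 25, 2003: first the month/year part, then the days.
month 4 + 7 = 11 → November 2003.
Day 25 is valid in November, giving November 25, 2003.
Now add 244 days from November 25, 2003.
November has 30 days, so 30 − 25 = 5 days remain after November 25, 2003; 244 − 5 = 239 left.
December 2003 has 31 days: 239 − 31 = 208 left.
January 2004 has 31 days: 208 − 31 = 177 left.
February 2004 has 29 days (2004 is a leap year): 177 − 29 = 148 left.
March 2004 has 31 days: 148 − 31 = 117 left.
April 2004 has 30 days: 117 − 30 = 87 left.
May 2004 has 31 days: 87 − 31 = 56 left.
June 2004 has 30 days: 56 − 30 = 26 left.
26 days into July 2004 → July 26, 2004.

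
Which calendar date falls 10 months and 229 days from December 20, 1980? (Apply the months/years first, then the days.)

June 6, 1982

Counting forward 10 months and 229 days from December 20, 1980: first the month/year part, then the days.
month 12 + 10 = 22, which is month 10 of year 1981 → October 1981.
Day 20 is valid in October, giving October 20, 1981.
Now add 229 days from October 20, 1981.
October has 31 days, so 31 − 20 = 11 days remain after October 20, 1981; 229 − 11 = 218 left.
November 1981 has 30 days: 218 − 30 = 188 left.
December 1981 has 31 days: 188 − 31 = 157 left.
January 1982 has 31 days: 157 − 31 = 126 left.
February 1982 has 28 days (1982 is not a leap year): 126 − 28 = 98 left.
March 1982 has 31 days: 98 − 31 = 67 left.
April 1982 has 30 days: 67 − 30 = 37 left.
May 1982 has 31 days: 37 − 31 = 6 left.
6 days into June 1982 → June 6, 1982.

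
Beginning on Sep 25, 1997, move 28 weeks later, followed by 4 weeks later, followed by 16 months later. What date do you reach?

Adding 28 weeks (= 196 days) from September 25, 1997:
September has 30 days, so 30 − 25 = 5 days remain after September 25, 1997; 196 − 5 = 191 left.
October 1997 has 31 days: 191 − 31 = 160 left.
November 1997 has 30 days: 160 − 30 = 130 left.
December 1997 has 31 days: 130 − 31 = 99 left.
January 1998 has 31 days: 99 − 31 = 68 left.
February 1998 has 28 days (1998 is not a leap year): 68 − 28 = 40 left.
March 1998 has 31 days: 40 − 31 = 9 left.
9 days into April 1998 → April 9, 1998.
Counting forward 4 weeks (= 28 days) from April 9, 1998:
April has 30 days, so 30 − 9 = 21 days remain after April 9, 1998; 28 − 21 = 7 left.
7 days into May 1998 → May 7, 1998.
Adding 16 months from May 7, 1998:
month 5 + 16 = 21, which is month 9 of year 1999 → September 1999.
Day 7 is valid in September, giving September 7, 1999.

September 7, 1999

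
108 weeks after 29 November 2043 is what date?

Advancing 108 weeks = 756 days from November 29, 2043.
November has 30 days, so 30 − 29 = 1 day remains after November 29, 2043; 756 − 1 = 755 left.
December 2043 has 31 days: 755 − 31 = 724 left.
January 2044 has 31 days: 724 − 31 = 693 left.
February 2044 has 29 days (2044 is a leap year): 693 − 29 = 664 left.
March 2044 has 31 days: 664 − 31 = 633 left.
April 2044 has 30 days: 633 − 30 = 603 left.
May 2044 has 31 days: 603 − 31 = 572 left.
June 2044 has 30 days: 572 − 30 = 542 left.
July 2044 has 31 days: 542 − 31 = 511 left.
August 2044 has 31 days: 511 − 31 = 480 left.
September 2044 has 30 days: 480 − 30 = 450 left.
October 2044 has 31 days: 450 − 31 = 419 left.
November 2044 has 30 days: 419 − 30 = 389 left.
December 2044 has 31 days: 389 − 31 = 358 left.
January 2045 has 31 days: 358 − 31 = 327 left.
February 2045 has 28 days (2045 is not a leap year): 327 − 28 = 299 left.
March 2045 has 31 days: 299 − 31 = 268 left.
April 2045 has 30 days: 268 − 30 = 238 left.
May 2045 has 31 days: 238 − 31 = 207 left.
June 2045 has 30 days: 207 − 30 = 177 left.
July 2045 has 31 days: 177 − 31 = 146 left.
August 2045 has 31 days: 146 − 31 = 115 left.
September 2045 has 30 days: 115 − 30 = 85 left.
October 2045 has 31 days: 85 − 31 = 54 left.
November 2045 has 30 days: 54 − 30 = 24 left.
24 days into December 2045 → December 24, 2045.

December 24, 2045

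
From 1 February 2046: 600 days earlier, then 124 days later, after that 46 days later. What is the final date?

November 28, 2044

Counting back 600 days from February 1, 2046:
Going back 1 day from February 1, 2046 reaches the end of the previous month; 600 − 1 = 599 left.
January 2046 has 31 days: 599 − 31 = 568 left.
December 2045 has 31 days: 568 − 31 = 537 left.
November 2045 has 30 days: 537 − 30 = 507 left.
October 2045 has 31 days: 507 − 31 = 476 left.
September 2045 has 30 days: 476 − 30 = 446 left.
August 2045 has 31 days: 446 − 31 = 415 left.
July 2045 has 31 days: 415 − 31 = 384 left.
June 2045 has 30 days: 384 − 30 = 354 left.
May 2045 has 31 days: 354 − 31 = 323 left.
April 2045 has 30 days: 323 − 30 = 293 left.
March 2045 has 31 days: 293 − 31 = 262 left.
February 2045 has 28 days (2045 is not a leap year): 262 − 28 = 234 left.
January 2045 has 31 days: 234 − 31 = 203 left.
December 2044 has 31 days: 203 − 31 = 172 left.
November 2044 has 30 days: 172 − 30 = 142 left.
October 2044 has 31 days: 142 − 31 = 111 left.
September 2044 has 30 days: 111 − 30 = 81 left.
August 2044 has 31 days: 81 − 31 = 50 left.
July 2044 has 31 days: 50 − 31 = 19 left.
June 2044 has 30 days; 30 − 19 = 11 → June 11, 2044.
Advancing 124 days from June 11, 2044:
June has 30 days, so 30 − 11 = 19 days remain after June 11, 2044; 124 − 19 = 105 left.
July 2044 has 31 days: 105 − 31 = 74 left.
August 2044 has 31 days: 74 − 31 = 43 left.
September 2044 has 30 days: 43 − 30 = 13 left.
13 days into October 2044 → October 13, 2044.
Counting forward 46 days from October 13, 2044:
October has 31 days, so 31 − 13 = 18 days remain after October 13, 2044; 46 − 18 = 28 left.
28 days into November 2044 → November 28, 2044.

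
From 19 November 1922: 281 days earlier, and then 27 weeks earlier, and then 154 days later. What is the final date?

January 7, 1922

Subtracting 281 days from November 19, 1922:
Going back 19 days from November 19, 1922 reaches the end of the previous month; 281 − 19 = 262 left.
October 1922 has 31 days: 262 − 31 = 231 left.
September 1922 has 30 days: 231 − 30 = 201 left.
August 1922 has 31 days: 201 − 31 = 170 left.
July 1922 has 31 days: 170 − 31 = 139 left.
June 1922 has 30 days: 139 − 30 = 109 left.
May 1922 has 31 days: 109 − 31 = 78 left.
April 1922 has 30 days: 78 − 30 = 48 left.
March 1922 has 31 days: 48 − 31 = 17 left.
February 1922 has 28 days; 28 − 17 = 11 → February 11, 1922.
Going back 27 weeks (= 189 days) from February 11, 1922:
Going back 11 days from February 11, 1922 reaches the end of the previous month; 189 − 11 = 178 left.
January 1922 has 31 days: 178 − 31 = 147 left.
December 1921 has 31 days: 147 − 31 = 116 left.
November 1921 has 30 days: 116 − 30 = 86 left.
October 1921 has 31 days: 86 − 31 = 55 left.
September 1921 has 30 days: 55 − 30 = 25 left.
August 1921 has 31 days; 31 − 25 = 6 → August 6, 1921.
Adding 154 days from August 6, 1921:
August has 31 days, so 31 − 6 = 25 days remain after August 6, 1921; 154 − 25 = 129 left.
September 1921 has 30 days: 129 − 30 = 99 left.
October 1921 has 31 days: 99 − 31 = 68 left.
November 1921 has 30 days: 68 − 30 = 38 left.
December 1921 has 31 days: 38 − 31 = 7 left.
7 days into January 1922 → January 7, 1922.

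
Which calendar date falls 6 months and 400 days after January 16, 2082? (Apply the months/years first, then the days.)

Advancing 6 months and 400 days from January 16, 2082: first the month/year part, then the days.
month 1 + 6 = 7 → July 2082.
Day 16 is valid in July, giving July 16, 2082.
Now add 400 days from July 16, 2082.
July has 31 days, so 31 − 16 = 15 days remain after July 16, 2082; 400 − 15 = 385 left.
August 2082 has 31 days: 385 − 31 = 354 left.
September 2082 has 30 days: 354 − 30 = 324 left.
October 2082 has 31 days: 324 − 31 = 293 left.
November 2082 has 30 days: 293 − 30 = 263 left.
December 2082 has 31 days: 263 − 31 = 232 left.
January 2083 has 31 days: 232 − 31 = 201 left.
February 2083 has 28 days (2083 is not a leap year): 201 − 28 = 173 left.
March 2083 has 31 days: 173 − 31 = 142 left.
April 2083 has 30 days: 142 − 30 = 112 left.
May 2083 has 31 days: 112 − 31 = 81 left.
June 2083 has 30 days: 81 − 30 = 51 left.
July 2083 has 31 days: 51 − 31 = 20 left.
20 days into August 2083 → August 20, 2083.

August 20, 2083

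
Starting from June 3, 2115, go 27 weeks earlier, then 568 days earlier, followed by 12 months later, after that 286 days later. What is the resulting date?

February 17, 2115

Subtracting 27 weeks (= 189 days) from June 3, 2115:
Going back 3 days from June 3, 2115 reaches the end of the previous month; 189 − 3 = 186 left.
May 2115 has 31 days: 186 − 31 = 155 left.
April 2115 has 30 days: 155 − 30 = 125 left.
March 2115 has 31 days: 125 − 31 = 94 left.
February 2115 has 28 days (2115 is not a leap year): 94 − 28 = 66 left.
January 2115 has 31 days: 66 − 31 = 35 left.
December 2114 has 31 days: 35 − 31 = 4 left.
November 2114 has 30 days; 30 − 4 = 26 → November 26, 2114.
Going back 568 days from November 26, 2114:
Going back 26 days from November 26, 2114 reaches the end of the previous month; 568 − 26 = 542 left.
October 2114 has 31 days: 542 − 31 = 511 left.
September 2114 has 30 days: 511 − 30 = 481 left.
August 2114 has 31 days: 481 − 31 = 450 left.
July 2114 has 31 days: 450 − 31 = 419 left.
June 2114 has 30 days: 419 − 30 = 389 left.
May 2114 has 31 days: 389 − 31 = 358 left.
April 2114 has 30 days: 358 − 30 = 328 left.
March 2114 has 31 days: 328 − 31 = 297 left.
February 2114 has 28 days (2114 is not a leap year): 297 − 28 = 269 left.
January 2114 has 31 days: 269 − 31 = 238 left.
December 2113 has 31 days: 238 − 31 = 207 left.
November 2113 has 30 days: 207 − 30 = 177 left.
October 2113 has 31 days: 177 − 31 = 146 left.
September 2113 has 30 days: 146 − 30 = 116 left.
August 2113 has 31 days: 116 − 31 = 85 left.
July 2113 has 31 days: 85 − 31 = 54 left.
June 2113 has 30 days: 54 − 30 = 24 left.
May 2113 has 31 days; 31 − 24 = 7 → May 7, 2113.
Counting forward 12 months from May 7, 2113:
month 5 + 12 = 17, which is month 5 of year 2114 → May 2114.
Day 7 is valid in May, giving May 7, 2114.
Advancing 286 days from May 7, 2114:
May has 31 days, so 31 − 7 = 24 days remain after May 7, 2114; 286 − 24 = 262 left.
June 2114 has 30 days: 262 − 30 = 232 left.
July 2114 has 31 days: 232 − 31 = 201 left.
August 2114 has 31 days: 201 − 31 = 170 left.
September 2114 has 30 days: 170 − 30 = 140 left.
October 2114 has 31 days: 140 − 31 = 109 left.
November 2114 has 30 days: 109 − 30 = 79 left.
December 2114 has 31 days: 79 − 31 = 48 left.
January 2115 has 31 days: 48 − 31 = 17 left.
17 days into February 2115 → February 17, 2115.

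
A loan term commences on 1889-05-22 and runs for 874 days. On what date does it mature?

Counting forward 874 days from May 22, 1889.
May has 31 days, so 31 − 22 = 9 days remain after May 22, 1889; 874 − 9 = 865 left.
June 1889 has 30 days: 865 − 30 = 835 left.
July 1889 has 31 days: 835 − 31 = 804 left.
August 1889 has 31 days: 804 − 31 = 773 left.
September 1889 has 30 days: 773 − 30 = 743 left.
October 1889 has 31 days: 743 − 31 = 712 left.
November 1889 has 30 days: 712 − 30 = 682 left.
December 1889 has 31 days: 682 − 31 = 651 left.
January 1890 has 31 days: 651 − 31 = 620 left.
February 1890 has 28 days (1890 is not a leap year): 620 − 28 = 592 left.
March 1890 has 31 days: 592 − 31 = 561 left.
April 1890 has 30 days: 561 − 30 = 531 left.
May 1890 has 31 days: 531 − 31 = 500 left.
June 1890 has 30 days: 500 − 30 = 470 left.
July 1890 has 31 days: 470 − 31 = 439 left.
August 1890 has 31 days: 439 − 31 = 408 left.
September 1890 has 30 days: 408 − 30 = 378 left.
October 1890 has 31 days: 378 − 31 = 347 left.
November 1890 has 30 days: 347 − 30 = 317 left.
December 1890 has 31 days: 317 − 31 = 286 left.
January 1891 has 31 days: 286 − 31 = 255 left.
February 1891 has 28 days (1891 is not a leap year): 255 − 28 = 227 left.
March 1891 has 31 days: 227 − 31 = 196 left.
April 1891 has 30 days: 196 − 30 = 166 left.
May 1891 has 31 days: 166 − 31 = 135 left.
June 1891 has 30 days: 135 − 30 = 105 left.
July 1891 has 31 days: 105 − 31 = 74 left.
August 1891 has 31 days: 74 − 31 = 43 left.
September 1891 has 30 days: 43 − 30 = 13 left.
13 days into October 1891 → October 13, 1891.

October 13, 1891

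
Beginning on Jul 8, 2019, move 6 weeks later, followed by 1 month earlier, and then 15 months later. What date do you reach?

Advancing 6 weeks (= 42 days) from July 8, 2019:
July has 31 days, so 31 − 8 = 23 days remain after July 8, 2019; 42 − 23 = 19 left.
19 days into August 2019 → August 19, 2019.
Subtracting 1 month from August 19, 2019:
month 8 − 1 = 7 → July 2019.
Day 19 is valid in July, giving July 19, 2019.
Counting forward 15 months from July 19, 2019:
month 7 + 15 = 22, which is month 10 of year 2020 → October 2020.
Day 19 is valid in October, giving October 19, 2020.

October 19, 2020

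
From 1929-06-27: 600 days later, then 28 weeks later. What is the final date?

September 1, 1931

Counting forward 600 days from June 27, 1929:
June has 30 days, so 30 − 27 = 3 days remain after June 27, 1929; 600 − 3 = 597 left.
July 1929 has 31 days: 597 − 31 = 566 left.
August 1929 has 31 days: 566 − 31 = 535 left.
September 1929 has 30 days: 535 − 30 = 505 left.
October 1929 has 31 days: 505 − 31 = 474 left.
November 1929 has 30 days: 474 − 30 = 444 left.
December 1929 has 31 days: 444 − 31 = 413 left.
January 1930 has 31 days: 413 − 31 = 382 left.
February 1930 has 28 days (1930 is not a leap year): 382 − 28 = 354 left.
March 1930 has 31 days: 354 − 31 = 323 left.
April 1930 has 30 days: 323 − 30 = 293 left.
May 1930 has 31 days: 293 − 31 = 262 left.
June 1930 has 30 days: 262 − 30 = 232 left.
July 1930 has 31 days: 232 − 31 = 201 left.
August 1930 has 31 days: 201 − 31 = 170 left.
September 1930 has 30 days: 170 − 30 = 140 left.
October 1930 has 31 days: 140 − 31 = 109 left.
November 1930 has 30 days: 109 − 30 = 79 left.
December 1930 has 31 days: 79 − 31 = 48 left.
January 1931 has 31 days: 48 − 31 = 17 left.
17 days into February 1931 → February 17, 1931.
Adding 28 weeks (= 196 days) from February 17, 1931:
February has 28 days, so 28 − 17 = 11 days remain after February 17, 1931; 196 − 11 = 185 left.
March 1931 has 31 days: 185 − 31 = 154 left.
April 1931 has 30 days: 154 − 30 = 124 left.
May 1931 has 31 days: 124 − 31 = 93 left.
June 1931 has 30 days: 93 − 30 = 63 left.
July 1931 has 31 days: 63 − 31 = 32 left.
August 1931 has 31 days: 32 − 31 = 1 left.
1 day into September 1931 → September 1, 1931.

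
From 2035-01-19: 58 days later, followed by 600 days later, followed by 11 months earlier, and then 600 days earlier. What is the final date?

Advancing 58 days from January 19, 2035:
January has 31 days, so 31 − 19 = 12 days remain after January 19, 2035; 58 − 12 = 46 left.
February 2035 has 28 days (2035 is not a leap year): 46 − 28 = 18 left.
18 days into March 2035 → March 18, 2035.
Counting forward 600 days from March 18, 2035:
March has 31 days, so 31 − 18 = 13 days remain after March 18, 2035; 600 − 13 = 587 left.
April 2035 has 30 days: 587 − 30 = 557 left.
May 2035 has 31 days: 557 − 31 = 526 left.
June 2035 has 30 days: 526 − 30 = 496 left.
July 2035 has 31 days: 496 − 31 = 465 left.
August 2035 has 31 days: 465 − 31 = 434 left.
September 2035 has 30 days: 434 − 30 = 404 left.
October 2035 has 31 days: 404 − 31 = 373 left.
November 2035 has 30 days: 373 − 30 = 343 left.
December 2035 has 31 days: 343 − 31 = 312 left.
January 2036 has 31 days: 312 − 31 = 281 left.
February 2036 has 29 days (2036 is a leap year): 281 − 29 = 252 left.
March 2036 has 31 days: 252 − 31 = 221 left.
April 2036 has 30 days: 221 − 30 = 191 left.
May 2036 has 31 days: 191 − 31 = 160 left.
June 2036 has 30 days: 160 − 30 = 130 left.
July 2036 has 31 days: 130 − 31 = 99 left.
August 2036 has 31 days: 99 − 31 = 68 left.
September 2036 has 30 days: 68 − 30 = 38 left.
October 2036 has 31 days: 38 − 31 = 7 left.
7 days into November 2036 → November 7, 2036.
Counting back 11 months from November 7, 2036:
month 11 − 11 = 0, which is month 12 of year 2035 → December 2035.
Day 7 is valid in December, giving December 7, 2035.
Subtracting 600 days from December 7, 2035:
Going back 7 days from December 7, 2035 reaches the end of the previous month; 600 − 7 = 593 left.
November 2035 has 30 days: 593 − 30 = 563 left.
October 2035 has 31 days: 563 − 31 = 532 left.
September 2035 has 30 days: 532 − 30 = 502 left.
August 2035 has 31 days: 502 − 31 = 471 left.
July 2035 has 31 days: 471 − 31 = 440 left.
June 2035 has 30 days: 440 − 30 = 410 left.
May 2035 has 31 days: 410 − 31 = 379 left.
April 2035 has 30 days: 379 − 30 = 349 left.
March 2035 has 31 days: 349 − 31 = 318 left.
February 2035 has 28 days (2035 is not a leap year): 318 − 28 = 290 left.
January 2035 has 31 days: 290 − 31 = 259 left.
December 2034 has 31 days: 259 − 31 = 228 left.
November 2034 has 30 days: 228 − 30 = 198 left.
October 2034 has 31 days: 198 − 31 = 167 left.
September 2034 has 30 days: 167 − 30 = 137 left.
August 2034 has 31 days: 137 − 31 = 106 left.
July 2034 has 31 days: 106 − 31 = 75 left.
June 2034 has 30 days: 75 − 30 = 45 left.
May 2034 has 31 days: 45 − 31 = 14 left.
April 2034 has 30 days; 30 − 14 = 16 → April 16, 2034.

April 16, 2034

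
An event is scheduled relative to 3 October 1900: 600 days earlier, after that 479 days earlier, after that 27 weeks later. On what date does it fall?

April 26, 1898

Counting back 600 days from October 3, 1900:
Going back 3 days from October 3, 1900 reaches the end of the previous month; 600 − 3 = 597 left.
September 1900 has 30 days: 597 − 30 = 567 left.
August 1900 has 31 days: 567 − 31 = 536 left.
July 1900 has 31 days: 536 − 31 = 505 left.
June 1900 has 30 days: 505 − 30 = 475 left.
May 1900 has 31 days: 475 − 31 = 444 left.
April 1900 has 30 days: 444 − 30 = 414 left.
March 1900 has 31 days: 414 − 31 = 383 left.
February 1900 has 28 days (1900 is not a leap year (divisible by 100 but not 400)): 383 − 28 = 355 left.
January 1900 has 31 days: 355 − 31 = 324 left.
December 1899 has 31 days: 324 − 31 = 293 left.
November 1899 has 30 days: 293 − 30 = 263 left.
October 1899 has 31 days: 263 − 31 = 232 left.
September 1899 has 30 days: 232 − 30 = 202 left.
August 1899 has 31 days: 202 − 31 = 171 left.
July 1899 has 31 days: 171 − 31 = 140 left.
June 1899 has 30 days: 140 − 30 = 110 left.
May 1899 has 31 days: 110 − 31 = 79 left.
April 1899 has 30 days: 79 − 30 = 49 left.
March 1899 has 31 days: 49 − 31 = 18 left.
February 1899 has 28 days; 28 − 18 = 10 → February 10, 1899.
Going back 479 days from February 10, 1899:
Going back 10 days from February 10, 1899 reaches the end of the previous month; 479 − 10 = 469 left.
January 1899 has 31 days: 469 − 31 = 438 left.
December 1898 has 31 days: 438 − 31 = 407 left.
November 1898 has 30 days: 407 − 30 = 377 left.
October 1898 has 31 days: 377 − 31 = 346 left.
September 1898 has 30 days: 346 − 30 = 316 left.
August 1898 has 31 days: 316 − 31 = 285 left.
July 1898 has 31 days: 285 − 31 = 254 left.
June 1898 has 30 days: 254 − 30 = 224 left.
May 1898 has 31 days: 224 − 31 = 193 left.
April 1898 has 30 days: 193 − 30 = 163 left.
March 1898 has 31 days: 163 − 31 = 132 left.
February 1898 has 28 days (1898 is not a leap year): 132 − 28 = 104 left.
January 1898 has 31 days: 104 − 31 = 73 left.
December 1897 has 31 days: 73 − 31 = 42 left.
November 1897 has 30 days: 42 − 30 = 12 left.
October 1897 has 31 days; 31 − 12 = 19 → October 19, 1897.
Advancing 27 weeks (= 189 days) from October 19, 1897:
October has 31 days, so 31 − 19 = 12 days remain after October 19, 1897; 189 − 12 = 177 left.
November 1897 has 30 days: 177 − 30 = 147 left.
December 1897 has 31 days: 147 − 31 = 116 left.
January 1898 has 31 days: 116 − 31 = 85 left.
February 1898 has 28 days (1898 is not a leap year): 85 − 28 = 57 left.
March 1898 has 31 days: 57 − 31 = 26 left.
26 days into April 1898 → April 26, 1898.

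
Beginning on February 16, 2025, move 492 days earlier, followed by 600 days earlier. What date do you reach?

Subtracting 492 days from February 16, 2025:
Going back 16 days from February 16, 2025 reaches the end of the previous month; 492 − 16 = 476 left.
January 2025 has 31 days: 476 − 31 = 445 left.
December 2024 has 31 days: 445 − 31 = 414 left.
November 2024 has 30 days: 414 − 30 = 384 left.
October 2024 has 31 days: 384 − 31 = 353 left.
September 2024 has 30 days: 353 − 30 = 323 left.
August 2024 has 31 days: 323 − 31 = 292 left.
July 2024 has 31 days: 292 − 31 = 261 left.
June 2024 has 30 days: 261 − 30 = 231 left.
May 2024 has 31 days: 231 − 31 = 200 left.
April 2024 has 30 days: 200 − 30 = 170 left.
March 2024 has 31 days: 170 − 31 = 139 left.
February 2024 has 29 days (2024 is a leap year): 139 − 29 = 110 left.
January 2024 has 31 days: 110 − 31 = 79 left.
December 2023 has 31 days: 79 − 31 = 48 left.
November 2023 has 30 days: 48 − 30 = 18 left.
October 2023 has 31 days; 31 − 18 = 13 → October 13, 2023.
Counting back 600 days from October 13, 2023:
Going back 13 days from October 13, 2023 reaches the end of the previous month; 600 − 13 = 587 left.
September 2023 has 30 days: 587 − 30 = 557 left.
August 2023 has 31 days: 557 − 31 = 526 left.
July 2023 has 31 days: 526 − 31 = 495 left.
June 2023 has 30 days: 495 − 30 = 465 left.
May 2023 has 31 days: 465 − 31 = 434 left.
April 2023 has 30 days: 434 − 30 = 404 left.
March 2023 has 31 days: 404 − 31 = 373 left.
February 2023 has 28 days (2023 is not a leap year): 373 − 28 = 345 left.
January 2023 has 31 days: 345 − 31 = 314 left.
December 2022 has 31 days: 314 − 31 = 283 left.
November 2022 has 30 days: 283 − 30 = 253 left.
October 2022 has 31 days: 253 − 31 = 222 left.
September 2022 has 30 days: 222 − 30 = 192 left.
August 2022 has 31 days: 192 − 31 = 161 left.
July 2022 has 31 days: 161 − 31 = 130 left.
June 2022 has 30 days: 130 − 30 = 100 left.
May 2022 has 31 days: 100 − 31 = 69 left.
April 2022 has 30 days: 69 − 30 = 39 left.
March 2022 has 31 days: 39 − 31 = 8 left.
February 2022 has 28 days; 28 − 8 = 20 → February 20, 2022.

February 20, 2022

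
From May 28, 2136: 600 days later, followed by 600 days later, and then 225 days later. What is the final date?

Adding 600 days from May 28, 2136:
May has 31 days, so 31 − 28 = 3 days remain after May 28, 2136; 600 − 3 = 597 left.
June 2136 has 30 days: 597 − 30 = 567 left.
July 2136 has 31 days: 567 − 31 = 536 left.
August 2136 has 31 days: 536 − 31 = 505 left.
September 2136 has 30 days: 505 − 30 = 475 left.
October 2136 has 31 days: 475 − 31 = 444 left.
November 2136 has 30 days: 444 − 30 = 414 left.
December 2136 has 31 days: 414 − 31 = 383 left.
January 2137 has 31 days: 383 − 31 = 352 left.
February 2137 has 28 days (2137 is not a leap year): 352 − 28 = 324 left.
March 2137 has 31 days: 324 − 31 = 293 left.
April 2137 has 30 days: 293 − 30 = 263 left.
May 2137 has 31 days: 263 − 31 = 232 left.
June 2137 has 30 days: 232 − 30 = 202 left.
July 2137 has 31 days: 202 − 31 = 171 left.
August 2137 has 31 days: 171 − 31 = 140 left.
September 2137 has 30 days: 140 − 30 = 110 left.
October 2137 has 31 days: 110 − 31 = 79 left.
November 2137 has 30 days: 79 − 30 = 49 left.
December 2137 has 31 days: 49 − 31 = 18 left.
18 days into January 2138 → January 18, 2138.
Advancing 600 days from January 18, 2138:
January has 31 days, so 31 − 18 = 13 days remain after January 18, 2138; 600 − 13 = 587 left.
February 2138 has 28 days (2138 is not a leap year): 587 − 28 = 559 left.
March 2138 has 31 days: 559 − 31 = 528 left.
April 2138 has 30 days: 528 − 30 = 498 left.
May 2138 has 31 days: 498 − 31 = 467 left.
June 2138 has 30 days: 467 − 30 = 437 left.
July 2138 has 31 days: 437 − 31 = 406 left.
August 2138 has 31 days: 406 − 31 = 375 left.
September 2138 has 30 days: 375 − 30 = 345 left.
October 2138 has 31 days: 345 − 31 = 314 left.
November 2138 has 30 days: 314 − 30 = 284 left.
December 2138 has 31 days: 284 − 31 = 253 left.
January 2139 has 31 days: 253 − 31 = 222 left.
February 2139 has 28 days (2139 is not a leap year): 222 − 28 = 194 left.
March 2139 has 31 days: 194 − 31 = 163 left.
April 2139 has 30 days: 163 − 30 = 133 left.
May 2139 has 31 days: 133 − 31 = 102 left.
June 2139 has 30 days: 102 − 30 = 72 left.
July 2139 has 31 days: 72 − 31 = 41 left.
August 2139 has 31 days: 41 − 31 = 10 left.
10 days into September 2139 → September 10, 2139.
Adding 225 days from September 10, 2139:
September has 30 days, so 30 − 10 = 20 days remain after September 10, 2139; 225 − 20 = 205 left.
October 2139 has 31 days: 205 − 31 = 174 left.
November 2139 has 30 days: 174 − 30 = 144 left.
December 2139 has 31 days: 144 − 31 = 113 left.
January 2140 has 31 days: 113 − 31 = 82 left.
February 2140 has 29 days (2140 is a leap year): 82 − 29 = 53 left.
March 2140 has 31 days: 53 − 31 = 22 left.
22 days into April 2140 → April 22, 2140.

April 22, 2140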